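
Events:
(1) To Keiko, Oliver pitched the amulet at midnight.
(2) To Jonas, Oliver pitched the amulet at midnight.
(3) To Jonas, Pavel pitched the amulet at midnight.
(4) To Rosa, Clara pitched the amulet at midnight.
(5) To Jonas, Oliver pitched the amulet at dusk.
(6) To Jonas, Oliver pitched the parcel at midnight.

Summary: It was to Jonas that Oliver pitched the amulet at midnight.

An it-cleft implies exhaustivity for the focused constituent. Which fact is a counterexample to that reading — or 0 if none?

Focus of the cleft: "Jonas" (the recipient). Presupposed background: same agent, thing, setting (Oliver / the amulet / at midnight).
Exhaustivity: Jonas is the only recipient satisfying that background.
Fact (1) shares the background but with recipient = Keiko; exhaustivity is violated.

1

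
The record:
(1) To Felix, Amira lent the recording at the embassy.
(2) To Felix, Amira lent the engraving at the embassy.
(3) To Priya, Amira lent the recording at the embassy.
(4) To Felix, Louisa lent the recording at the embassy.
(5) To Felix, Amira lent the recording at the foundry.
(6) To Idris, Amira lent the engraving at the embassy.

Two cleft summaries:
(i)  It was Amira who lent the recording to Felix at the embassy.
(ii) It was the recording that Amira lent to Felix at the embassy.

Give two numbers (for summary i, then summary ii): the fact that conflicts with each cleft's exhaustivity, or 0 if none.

4, 2

(i): focus "Amira". Looking for same thing, recipient, setting (the recording / Felix / at the embassy) with some other agent — fact (4) has Louisa there. Refuted.
(ii): focus "the recording". Looking for same agent, recipient, setting (Amira / Felix / at the embassy) with some other thing — fact (2) has the engraving there. Refuted.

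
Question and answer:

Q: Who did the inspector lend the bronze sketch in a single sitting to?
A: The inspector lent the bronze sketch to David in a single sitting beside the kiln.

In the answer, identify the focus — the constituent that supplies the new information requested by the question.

The wh-word "who" asks about the recipient.
In the answer, "the inspector", "the bronze sketch" and "in a single sitting" are given — repeated from the question.
"beside the kiln" is also new, but it specifies the location, which is not what the question asks about — so it is not the focus.
The constituent filling the recipient gap is "to David"; that is the focus.

to David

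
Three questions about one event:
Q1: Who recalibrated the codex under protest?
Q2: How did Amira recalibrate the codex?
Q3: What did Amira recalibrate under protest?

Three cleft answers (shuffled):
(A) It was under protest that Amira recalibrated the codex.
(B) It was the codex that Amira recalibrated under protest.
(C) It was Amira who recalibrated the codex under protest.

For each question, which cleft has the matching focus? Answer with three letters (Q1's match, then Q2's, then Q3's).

Q1 asks about the subject (agent); cleft (C) focuses "Amira", which is the subject (agent) — so Q1 → C.
Q2 asks about the manner; cleft (A) focuses "under protest", which is the manner — so Q2 → A.
Q3 asks about the direct object; cleft (B) focuses "the codex", which is the direct object — so Q3 → B.
Mapping: Q1→C, Q2→A, Q3→B.

CAB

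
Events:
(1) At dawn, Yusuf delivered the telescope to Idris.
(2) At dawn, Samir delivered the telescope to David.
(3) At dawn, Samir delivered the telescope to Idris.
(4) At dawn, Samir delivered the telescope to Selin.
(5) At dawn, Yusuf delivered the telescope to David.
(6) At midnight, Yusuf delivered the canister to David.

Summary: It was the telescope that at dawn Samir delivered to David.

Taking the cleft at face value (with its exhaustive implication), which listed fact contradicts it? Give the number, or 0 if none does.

The cleft puts "the telescope" in focus and presupposes the open proposition with same agent, recipient, setting (Samir / David / at dawn).
The exhaustive reading says no other thing fits that background.
Every other fact differs from the presupposition on some backgrounded slot, so none challenges the exhaustivity.

0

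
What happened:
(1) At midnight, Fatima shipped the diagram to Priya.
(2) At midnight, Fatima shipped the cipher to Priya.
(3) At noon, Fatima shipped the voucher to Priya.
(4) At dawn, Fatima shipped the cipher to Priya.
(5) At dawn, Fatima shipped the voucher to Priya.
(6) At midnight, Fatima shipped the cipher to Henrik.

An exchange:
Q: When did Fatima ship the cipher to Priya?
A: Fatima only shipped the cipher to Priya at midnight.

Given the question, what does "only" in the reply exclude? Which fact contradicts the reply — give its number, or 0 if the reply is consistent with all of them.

4

The question "When did ...?" targets the setting, so in the reply the focus falls on "at midnight".
So "only" ranges over settings; the rest (agent = Fatima, thing = the cipher, recipient = Priya) is presupposed.
Fact (4) keeps agent = Fatima, thing = the cipher, recipient = Priya but has setting = at dawn; that refutes the reply.
(Fact (1) would refute a reading with focus on the thing — but that is not what the question asks.)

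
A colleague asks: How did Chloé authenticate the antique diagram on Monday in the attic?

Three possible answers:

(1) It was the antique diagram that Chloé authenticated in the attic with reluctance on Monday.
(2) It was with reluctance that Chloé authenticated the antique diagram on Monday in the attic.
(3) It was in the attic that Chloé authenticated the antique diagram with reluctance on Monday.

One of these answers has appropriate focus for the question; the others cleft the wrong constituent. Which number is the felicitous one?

2

The question word "how" targets the manner.
Option (1) clefts "the antique diagram" — the direct object, not what was asked.
Option (2) clefts "with reluctance" — that matches what the question asks about.
Option (3) clefts "in the attic" — the location, not what was asked.
So the congruent reply is (2).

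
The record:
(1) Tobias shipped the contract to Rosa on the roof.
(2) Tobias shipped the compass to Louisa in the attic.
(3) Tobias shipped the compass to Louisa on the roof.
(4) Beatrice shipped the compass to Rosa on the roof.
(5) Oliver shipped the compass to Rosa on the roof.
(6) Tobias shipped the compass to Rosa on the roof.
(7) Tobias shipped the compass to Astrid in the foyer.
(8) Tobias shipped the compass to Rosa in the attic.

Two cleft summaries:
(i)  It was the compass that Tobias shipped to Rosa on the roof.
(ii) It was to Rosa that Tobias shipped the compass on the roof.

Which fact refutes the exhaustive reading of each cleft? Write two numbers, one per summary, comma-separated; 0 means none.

1, 3

(i): focus "the compass". Looking for agent = Tobias, recipient = Rosa, setting = on the roof with some other thing — fact (1) has the contract there. Refuted.
(ii): focus "Rosa". Looking for agent = Tobias, thing = the compass, setting = on the roof with some other recipient — fact (3) has Louisa there. Refuted.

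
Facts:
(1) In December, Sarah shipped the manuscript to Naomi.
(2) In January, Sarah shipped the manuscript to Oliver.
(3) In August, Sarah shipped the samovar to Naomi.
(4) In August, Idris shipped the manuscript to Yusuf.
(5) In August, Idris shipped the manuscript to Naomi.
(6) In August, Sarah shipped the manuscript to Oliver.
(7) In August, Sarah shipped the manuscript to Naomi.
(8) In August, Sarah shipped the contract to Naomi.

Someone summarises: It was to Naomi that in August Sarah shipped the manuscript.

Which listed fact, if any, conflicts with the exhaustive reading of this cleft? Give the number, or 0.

6

Focus of the cleft: "Naomi" (the recipient). Presupposed background: agent = Sarah, thing = the manuscript, setting = in August.
Exhaustivity: Naomi is the only recipient satisfying that background.
Fact (6) shares the background but with recipient = Oliver; exhaustivity is violated.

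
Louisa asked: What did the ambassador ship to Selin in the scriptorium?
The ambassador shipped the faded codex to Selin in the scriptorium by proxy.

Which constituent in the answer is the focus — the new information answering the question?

the faded codex

The wh-word "what" asks about the direct object.
In the answer, "the ambassador", "to Selin" and "in the scriptorium" are given — repeated from the question.
"by proxy" is also new, but it specifies the manner, which is not what the question asks about — so it is not the focus.
The constituent filling the direct object gap is "the faded codex"; that is the focus.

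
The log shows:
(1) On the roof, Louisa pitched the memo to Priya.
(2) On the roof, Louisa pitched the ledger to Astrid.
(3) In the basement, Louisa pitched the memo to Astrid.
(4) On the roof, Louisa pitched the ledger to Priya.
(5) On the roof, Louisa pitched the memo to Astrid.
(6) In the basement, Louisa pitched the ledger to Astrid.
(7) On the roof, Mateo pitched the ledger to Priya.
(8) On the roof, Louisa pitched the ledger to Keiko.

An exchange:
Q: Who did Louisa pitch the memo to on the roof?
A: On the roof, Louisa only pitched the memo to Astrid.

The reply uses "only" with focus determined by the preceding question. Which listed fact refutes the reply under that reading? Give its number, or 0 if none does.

Answering "Who did ... to ...?" puts focus on the recipient — here, "Astrid".
"Only" then excludes alternative recipients while the background — Louisa as agent and the memo as thing and on the roof as setting — is held fixed.
Fact (1) shares the background with a different recipient (Priya) — counterexample.
(Fact (2) would refute a reading with focus on the thing — but that is not what the question asks.)

1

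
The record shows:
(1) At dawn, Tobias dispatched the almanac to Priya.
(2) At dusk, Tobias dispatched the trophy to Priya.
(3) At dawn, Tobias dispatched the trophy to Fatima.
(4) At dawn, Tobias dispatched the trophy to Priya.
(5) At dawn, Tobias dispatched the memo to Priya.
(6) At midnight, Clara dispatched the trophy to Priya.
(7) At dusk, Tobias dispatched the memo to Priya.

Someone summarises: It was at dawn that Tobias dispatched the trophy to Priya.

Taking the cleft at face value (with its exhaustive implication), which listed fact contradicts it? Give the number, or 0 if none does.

2

Focus of the cleft: "at dawn" (the setting). Presupposed background: Tobias as agent and the trophy as thing and Priya as recipient.
Exhaustivity: at dawn is the only setting satisfying that background.
Fact (2) shares the background but with setting = at dusk; exhaustivity is violated.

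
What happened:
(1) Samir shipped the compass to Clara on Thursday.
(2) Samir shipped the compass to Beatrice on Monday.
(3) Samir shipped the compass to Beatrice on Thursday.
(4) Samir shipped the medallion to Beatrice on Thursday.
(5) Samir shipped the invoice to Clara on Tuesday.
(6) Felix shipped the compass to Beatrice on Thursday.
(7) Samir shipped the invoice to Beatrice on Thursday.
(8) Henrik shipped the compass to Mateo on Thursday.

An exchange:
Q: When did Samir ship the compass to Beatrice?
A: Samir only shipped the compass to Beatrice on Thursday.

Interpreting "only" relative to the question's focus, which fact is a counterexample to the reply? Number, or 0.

2

Answering "When did ...?" puts focus on the setting — here, "on Thursday".
So "only" ranges over settings; the rest (agent = Samir, thing = the compass, recipient = Beatrice) is presupposed.
Fact (2) keeps agent = Samir, thing = the compass, recipient = Beatrice but has setting = on Monday; that refutes the reply.
(Fact (1) would refute a reading with focus on the recipient — but that is not what the question asks.)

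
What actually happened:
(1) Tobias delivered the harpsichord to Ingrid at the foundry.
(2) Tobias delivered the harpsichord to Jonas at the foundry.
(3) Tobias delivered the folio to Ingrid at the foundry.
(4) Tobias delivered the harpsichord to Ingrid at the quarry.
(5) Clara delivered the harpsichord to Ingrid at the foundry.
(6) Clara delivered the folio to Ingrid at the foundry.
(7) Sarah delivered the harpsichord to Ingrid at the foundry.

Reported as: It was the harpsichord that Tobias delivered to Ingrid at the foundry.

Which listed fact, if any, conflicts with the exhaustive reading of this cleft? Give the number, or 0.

3

Focus of the cleft: "the harpsichord" (the thing). Presupposed background: agent = Tobias, recipient = Ingrid, setting = at the foundry.
The exhaustive reading says no other thing fits that background.
Fact (3) shares the background but with thing = the folio; exhaustivity is violated.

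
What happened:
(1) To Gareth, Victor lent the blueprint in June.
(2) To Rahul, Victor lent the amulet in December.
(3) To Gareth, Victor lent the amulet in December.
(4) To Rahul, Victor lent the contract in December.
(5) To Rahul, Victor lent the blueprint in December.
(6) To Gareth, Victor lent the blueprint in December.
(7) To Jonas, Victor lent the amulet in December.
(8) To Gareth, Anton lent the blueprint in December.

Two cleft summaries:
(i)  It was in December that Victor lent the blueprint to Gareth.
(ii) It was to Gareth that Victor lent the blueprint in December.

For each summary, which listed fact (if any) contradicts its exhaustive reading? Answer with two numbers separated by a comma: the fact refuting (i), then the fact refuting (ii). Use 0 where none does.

(i): focus "in December". Looking for same agent, thing, recipient (Victor / the blueprint / Gareth) with some other setting — fact (1) has in June there. Refuted.
(ii): focus "Gareth". Looking for same agent, thing, setting (Victor / the blueprint / in December) with some other recipient — fact (5) has Rahul there. Refuted.

1, 5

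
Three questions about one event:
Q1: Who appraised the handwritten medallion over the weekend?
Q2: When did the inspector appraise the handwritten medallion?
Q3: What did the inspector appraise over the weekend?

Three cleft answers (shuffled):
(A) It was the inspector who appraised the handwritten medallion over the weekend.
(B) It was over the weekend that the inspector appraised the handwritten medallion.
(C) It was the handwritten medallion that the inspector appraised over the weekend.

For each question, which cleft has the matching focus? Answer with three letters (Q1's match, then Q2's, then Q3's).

ABC

Q1 asks about the subject (agent); cleft (A) focuses "the inspector", which is the subject (agent) — so Q1 → A.
Q2 asks about the time; cleft (B) focuses "over the weekend", which is the time — so Q2 → B.
Q3 asks about the direct object; cleft (C) focuses "the handwritten medallion", which is the direct object — so Q3 → C.
Mapping: Q1→A, Q2→B, Q3→C.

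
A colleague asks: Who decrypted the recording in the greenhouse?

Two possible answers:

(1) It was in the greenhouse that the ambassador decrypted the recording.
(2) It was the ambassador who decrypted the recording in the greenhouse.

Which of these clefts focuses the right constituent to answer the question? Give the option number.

The question word "who" targets the subject (agent).
Option (1) clefts "in the greenhouse" — the location, not what was asked.
Option (2) clefts "the ambassador" — that matches what the question asks about.
So the congruent reply is (2).

2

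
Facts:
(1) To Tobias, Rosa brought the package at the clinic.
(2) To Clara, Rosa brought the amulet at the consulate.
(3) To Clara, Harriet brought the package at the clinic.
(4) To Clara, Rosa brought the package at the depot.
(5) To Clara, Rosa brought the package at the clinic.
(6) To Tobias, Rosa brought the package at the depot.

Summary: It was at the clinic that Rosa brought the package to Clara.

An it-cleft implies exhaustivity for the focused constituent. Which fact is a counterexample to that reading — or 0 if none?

4

Focus of the cleft: "at the clinic" (the setting). Presupposed background: same agent, thing, recipient (Rosa / the package / Clara).
Exhaustivity: at the clinic is the only setting satisfying that background.
Fact (4) shares the background but with setting = at the depot; exhaustivity is violated.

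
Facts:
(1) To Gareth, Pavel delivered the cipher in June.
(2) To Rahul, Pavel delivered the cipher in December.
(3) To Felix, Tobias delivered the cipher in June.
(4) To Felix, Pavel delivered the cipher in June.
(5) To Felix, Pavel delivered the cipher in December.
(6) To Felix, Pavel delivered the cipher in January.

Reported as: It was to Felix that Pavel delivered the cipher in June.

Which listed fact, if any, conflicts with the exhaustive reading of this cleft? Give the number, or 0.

The cleft puts "Felix" in focus and presupposes the open proposition with Pavel as agent and the cipher as thing and in June as setting.
The exhaustive reading says no other recipient fits that background.
But fact (1) also has Pavel as agent and the cipher as thing and in June as setting, with recipient = Gareth — so the exhaustive reading fails.

1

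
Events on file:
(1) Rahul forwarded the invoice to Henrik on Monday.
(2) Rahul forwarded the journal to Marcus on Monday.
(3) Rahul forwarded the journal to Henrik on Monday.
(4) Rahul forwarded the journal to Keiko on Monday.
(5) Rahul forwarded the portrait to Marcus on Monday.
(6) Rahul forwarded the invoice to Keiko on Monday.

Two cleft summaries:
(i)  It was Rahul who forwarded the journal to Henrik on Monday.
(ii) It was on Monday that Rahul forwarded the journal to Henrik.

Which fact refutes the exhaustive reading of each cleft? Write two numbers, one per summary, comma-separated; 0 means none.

0, 0

(i): focus "Rahul". No fact shares same thing, recipient, setting (the journal / Henrik / on Monday) with a different agent. 0.
(ii): focus "on Monday". No fact shares same agent, thing, recipient (Rahul / the journal / Henrik) with a different setting. 0.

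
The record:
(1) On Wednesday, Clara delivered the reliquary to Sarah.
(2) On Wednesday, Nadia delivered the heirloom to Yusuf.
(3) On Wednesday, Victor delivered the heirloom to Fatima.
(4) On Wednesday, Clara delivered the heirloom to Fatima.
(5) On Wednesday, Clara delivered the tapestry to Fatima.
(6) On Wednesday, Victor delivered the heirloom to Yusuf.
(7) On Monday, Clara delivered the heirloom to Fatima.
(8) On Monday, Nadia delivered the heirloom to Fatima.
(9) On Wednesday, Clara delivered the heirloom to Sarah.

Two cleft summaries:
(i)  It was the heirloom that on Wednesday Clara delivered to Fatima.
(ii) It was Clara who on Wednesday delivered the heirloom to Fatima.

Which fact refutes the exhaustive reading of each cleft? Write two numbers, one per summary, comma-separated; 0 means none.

5, 3

(i): focus "the heirloom". Looking for same agent, recipient, setting (Clara / Fatima / on Wednesday) with some other thing — fact (5) has the tapestry there. Refuted.
(ii): focus "Clara". Looking for same thing, recipient, setting (the heirloom / Fatima / on Wednesday) with some other agent — fact (3) has Victor there. Refuted.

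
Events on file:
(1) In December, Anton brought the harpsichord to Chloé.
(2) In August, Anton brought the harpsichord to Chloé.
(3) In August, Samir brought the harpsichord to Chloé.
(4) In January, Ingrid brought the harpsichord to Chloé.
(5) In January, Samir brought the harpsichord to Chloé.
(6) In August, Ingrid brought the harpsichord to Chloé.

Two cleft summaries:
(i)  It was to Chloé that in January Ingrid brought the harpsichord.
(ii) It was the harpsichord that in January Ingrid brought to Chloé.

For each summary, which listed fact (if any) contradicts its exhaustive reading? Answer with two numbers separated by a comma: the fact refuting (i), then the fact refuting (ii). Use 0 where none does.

Summary (i) focuses "Chloé" (the recipient); background agent = Ingrid, thing = the harpsichord, setting = in January. No fact matches that background with a different recipient, so 0.
Summary (ii) focuses "the harpsichord" (the thing); background agent = Ingrid, recipient = Chloé, setting = in January. No fact matches that background with a different thing, so 0.

0, 0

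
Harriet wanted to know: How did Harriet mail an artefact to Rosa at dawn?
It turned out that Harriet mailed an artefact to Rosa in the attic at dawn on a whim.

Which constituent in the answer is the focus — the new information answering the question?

The wh-word "how" asks about the manner.
In the answer, "Harriet", "an artefact", "to Rosa" and "at dawn" are given — repeated from the question.
"in the attic" is also new, but it specifies the location, which is not what the question asks about — so it is not the focus.
The constituent filling the manner gap is "on a whim"; that is the focus.

on a whim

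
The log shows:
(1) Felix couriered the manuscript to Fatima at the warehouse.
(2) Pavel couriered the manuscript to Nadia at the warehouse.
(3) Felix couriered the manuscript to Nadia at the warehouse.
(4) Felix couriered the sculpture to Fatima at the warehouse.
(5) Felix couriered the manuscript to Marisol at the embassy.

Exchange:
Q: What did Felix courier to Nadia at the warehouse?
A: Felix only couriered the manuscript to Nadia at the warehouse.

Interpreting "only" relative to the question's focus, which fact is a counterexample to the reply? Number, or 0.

0

Answering "What did ...?" puts focus on the thing — here, "the manuscript".
So "only" ranges over things; the rest (same agent, recipient, setting (Felix / Nadia / at the warehouse)) is presupposed.
No fact keeps same agent, recipient, setting (Felix / Nadia / at the warehouse) while changing the thing; every other fact differs on something backgrounded. The reply stands.
(Fact (1) would refute a reading with focus on the recipient — but that is not what the question asks.)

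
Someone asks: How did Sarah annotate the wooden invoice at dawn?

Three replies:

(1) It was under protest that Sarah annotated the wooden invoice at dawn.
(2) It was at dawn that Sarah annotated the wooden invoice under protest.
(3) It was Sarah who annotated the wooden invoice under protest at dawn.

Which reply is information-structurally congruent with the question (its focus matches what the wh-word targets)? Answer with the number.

The question word "how" targets the manner.
Option (1) clefts "under protest" — that matches what the question asks about.
Option (2) clefts "at dawn" — the time, not what was asked.
Option (3) clefts "Sarah" — the subject (agent), not what was asked.
So the congruent reply is (1).

1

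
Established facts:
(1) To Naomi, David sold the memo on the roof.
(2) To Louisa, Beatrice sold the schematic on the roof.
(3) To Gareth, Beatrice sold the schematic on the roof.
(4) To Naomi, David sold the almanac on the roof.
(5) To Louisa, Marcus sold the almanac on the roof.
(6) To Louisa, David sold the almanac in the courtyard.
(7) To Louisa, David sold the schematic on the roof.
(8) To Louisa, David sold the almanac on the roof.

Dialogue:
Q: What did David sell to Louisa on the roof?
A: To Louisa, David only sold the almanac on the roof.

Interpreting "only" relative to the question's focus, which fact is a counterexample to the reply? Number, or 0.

Answering "What did ...?" puts focus on the thing — here, "the almanac".
"Only" then excludes alternative things while the background — same agent, recipient, setting (David / Louisa / on the roof) — is held fixed.
Fact (7) keeps same agent, recipient, setting (David / Louisa / on the roof) but has thing = the schematic; that refutes the reply.
(Fact (4) would refute a reading with focus on the recipient — but that is not what the question asks.)

7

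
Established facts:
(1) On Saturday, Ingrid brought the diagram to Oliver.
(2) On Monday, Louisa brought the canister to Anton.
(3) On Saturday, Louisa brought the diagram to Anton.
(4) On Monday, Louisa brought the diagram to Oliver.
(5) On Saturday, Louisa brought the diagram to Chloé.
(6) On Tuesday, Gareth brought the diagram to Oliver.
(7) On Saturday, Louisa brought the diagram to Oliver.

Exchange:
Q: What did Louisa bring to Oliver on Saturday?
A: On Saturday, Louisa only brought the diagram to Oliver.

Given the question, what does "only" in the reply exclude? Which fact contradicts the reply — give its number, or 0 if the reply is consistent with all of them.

The question "What did ...?" targets the thing, so in the reply the focus falls on "the diagram".
"Only" then excludes alternative things while the background — same agent, recipient, setting (Louisa / Oliver / on Saturday) — is held fixed.
No fact keeps same agent, recipient, setting (Louisa / Oliver / on Saturday) while changing the thing; every other fact differs on something backgrounded. The reply stands.
(Fact (4) would refute a reading with focus on the setting — but that is not what the question asks.)

0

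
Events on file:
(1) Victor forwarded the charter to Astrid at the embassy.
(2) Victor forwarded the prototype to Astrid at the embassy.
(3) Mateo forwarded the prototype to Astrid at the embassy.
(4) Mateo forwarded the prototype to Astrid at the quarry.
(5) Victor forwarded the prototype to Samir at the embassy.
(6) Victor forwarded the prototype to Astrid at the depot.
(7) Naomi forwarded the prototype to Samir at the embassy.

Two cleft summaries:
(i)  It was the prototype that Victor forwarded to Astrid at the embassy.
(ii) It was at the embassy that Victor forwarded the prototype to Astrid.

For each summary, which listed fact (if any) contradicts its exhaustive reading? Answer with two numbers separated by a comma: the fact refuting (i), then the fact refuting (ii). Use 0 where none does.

1, 6

(i): focus "the prototype". Looking for same agent, recipient, setting (Victor / Astrid / at the embassy) with some other thing — fact (1) has the charter there. Refuted.
(ii): focus "at the embassy". Looking for same agent, thing, recipient (Victor / the prototype / Astrid) with some other setting — fact (6) has at the depot there. Refuted.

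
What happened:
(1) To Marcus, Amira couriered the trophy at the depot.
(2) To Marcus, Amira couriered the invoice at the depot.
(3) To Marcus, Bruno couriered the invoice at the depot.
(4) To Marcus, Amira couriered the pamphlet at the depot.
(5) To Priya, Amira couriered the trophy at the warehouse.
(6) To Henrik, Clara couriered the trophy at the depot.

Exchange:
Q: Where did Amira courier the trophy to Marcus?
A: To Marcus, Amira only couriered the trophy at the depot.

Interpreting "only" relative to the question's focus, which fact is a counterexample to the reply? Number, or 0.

0

Answering "Where did ...?" puts focus on the setting — here, "at the depot".
So "only" ranges over settings; the rest (Amira as agent and the trophy as thing and Marcus as recipient) is presupposed.
No fact keeps Amira as agent and the trophy as thing and Marcus as recipient while changing the setting; every other fact differs on something backgrounded. The reply stands.
(Fact (2) would refute a reading with focus on the thing — but that is not what the question asks.)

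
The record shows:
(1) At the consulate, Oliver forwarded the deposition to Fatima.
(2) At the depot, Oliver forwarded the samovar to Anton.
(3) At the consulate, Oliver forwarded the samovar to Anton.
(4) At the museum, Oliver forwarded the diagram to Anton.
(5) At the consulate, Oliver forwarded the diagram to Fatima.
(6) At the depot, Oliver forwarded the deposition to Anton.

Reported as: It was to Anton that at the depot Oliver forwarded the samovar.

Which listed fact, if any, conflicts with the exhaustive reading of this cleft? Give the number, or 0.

0

Focus of the cleft: "Anton" (the recipient). Presupposed background: agent = Oliver, thing = the samovar, setting = at the depot.
Exhaustivity: Anton is the only recipient satisfying that background.
Every other fact differs from the presupposition on some backgrounded slot, so none challenges the exhaustivity.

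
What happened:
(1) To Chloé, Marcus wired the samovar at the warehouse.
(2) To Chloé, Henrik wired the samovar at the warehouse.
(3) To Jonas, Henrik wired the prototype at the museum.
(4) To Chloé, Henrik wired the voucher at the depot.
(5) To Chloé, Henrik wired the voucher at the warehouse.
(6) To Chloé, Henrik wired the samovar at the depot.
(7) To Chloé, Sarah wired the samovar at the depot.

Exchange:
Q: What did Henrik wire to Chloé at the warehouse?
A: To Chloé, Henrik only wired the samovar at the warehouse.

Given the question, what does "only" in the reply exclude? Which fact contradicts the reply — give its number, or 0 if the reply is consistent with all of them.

Answering "What did ...?" puts focus on the thing — here, "the samovar".
"Only" then excludes alternative things while the background — Henrik as agent and Chloé as recipient and at the warehouse as setting — is held fixed.
Fact (5) keeps Henrik as agent and Chloé as recipient and at the warehouse as setting but has thing = the voucher; that refutes the reply.
(Fact (6) would refute a reading with focus on the setting — but that is not what the question asks.)

5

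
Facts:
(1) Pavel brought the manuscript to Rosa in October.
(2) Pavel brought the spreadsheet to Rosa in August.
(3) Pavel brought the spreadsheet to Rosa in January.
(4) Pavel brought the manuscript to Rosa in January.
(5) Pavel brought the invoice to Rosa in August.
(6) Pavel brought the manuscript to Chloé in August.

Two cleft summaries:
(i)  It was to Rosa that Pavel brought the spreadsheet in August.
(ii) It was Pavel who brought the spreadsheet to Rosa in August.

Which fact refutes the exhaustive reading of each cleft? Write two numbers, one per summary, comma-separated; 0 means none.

(i): focus "Rosa". No fact shares Pavel as agent and the spreadsheet as thing and in August as setting with a different recipient. 0.
(ii): focus "Pavel". No fact shares the spreadsheet as thing and Rosa as recipient and in August as setting with a different agent. 0.

0, 0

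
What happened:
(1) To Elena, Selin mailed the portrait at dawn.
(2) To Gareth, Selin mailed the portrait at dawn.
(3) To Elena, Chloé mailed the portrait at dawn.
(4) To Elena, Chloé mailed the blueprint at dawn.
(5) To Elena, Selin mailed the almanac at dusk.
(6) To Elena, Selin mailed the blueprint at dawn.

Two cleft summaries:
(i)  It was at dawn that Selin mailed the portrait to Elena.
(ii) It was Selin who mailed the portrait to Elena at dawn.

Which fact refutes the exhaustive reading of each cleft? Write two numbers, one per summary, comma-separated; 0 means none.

(i): focus "at dawn". No fact shares same agent, thing, recipient (Selin / the portrait / Elena) with a different setting. 0.
(ii): focus "Selin". Looking for same thing, recipient, setting (the portrait / Elena / at dawn) with some other agent — fact (3) has Chloé there. Refuted.

0, 3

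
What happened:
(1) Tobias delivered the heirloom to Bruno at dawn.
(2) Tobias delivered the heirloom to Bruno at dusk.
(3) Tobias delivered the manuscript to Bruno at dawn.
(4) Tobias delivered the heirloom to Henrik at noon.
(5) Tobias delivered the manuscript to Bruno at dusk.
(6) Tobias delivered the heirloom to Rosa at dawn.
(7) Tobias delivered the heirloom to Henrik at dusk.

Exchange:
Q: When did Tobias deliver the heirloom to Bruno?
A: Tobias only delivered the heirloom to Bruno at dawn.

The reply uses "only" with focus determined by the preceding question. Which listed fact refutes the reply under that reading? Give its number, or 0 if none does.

Answering "When did ...?" puts focus on the setting — here, "at dawn".
So "only" ranges over settings; the rest (agent = Tobias, thing = the heirloom, recipient = Bruno) is presupposed.
Fact (2) keeps agent = Tobias, thing = the heirloom, recipient = Bruno but has setting = at dusk; that refutes the reply.
(Fact (6) would refute a reading with focus on the recipient — but that is not what the question asks.)

2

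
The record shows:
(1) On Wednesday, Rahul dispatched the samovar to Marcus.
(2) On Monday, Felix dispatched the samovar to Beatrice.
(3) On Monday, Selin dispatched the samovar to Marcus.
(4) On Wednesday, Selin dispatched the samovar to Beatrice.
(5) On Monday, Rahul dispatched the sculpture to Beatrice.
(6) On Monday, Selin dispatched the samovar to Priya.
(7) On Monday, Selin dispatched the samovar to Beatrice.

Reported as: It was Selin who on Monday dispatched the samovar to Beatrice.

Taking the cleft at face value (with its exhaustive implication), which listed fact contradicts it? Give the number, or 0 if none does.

The cleft puts "Selin" in focus and presupposes the open proposition with same thing, recipient, setting (the samovar / Beatrice / on Monday).
Exhaustivity: Selin is the only agent satisfying that background.
But fact (2) also has same thing, recipient, setting (the samovar / Beatrice / on Monday), with agent = Felix — so the exhaustive reading fails.

2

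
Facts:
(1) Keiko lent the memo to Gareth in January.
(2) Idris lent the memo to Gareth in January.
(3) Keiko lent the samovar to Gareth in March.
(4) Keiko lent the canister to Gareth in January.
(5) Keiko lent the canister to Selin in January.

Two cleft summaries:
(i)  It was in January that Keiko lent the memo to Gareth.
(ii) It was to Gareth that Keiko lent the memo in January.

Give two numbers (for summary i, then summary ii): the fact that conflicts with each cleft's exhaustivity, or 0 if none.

0, 0

Summary (i) focuses "in January" (the setting); background agent = Keiko, thing = the memo, recipient = Gareth. No fact matches that background with a different setting, so 0.
Summary (ii) focuses "Gareth" (the recipient); background agent = Keiko, thing = the memo, setting = in January. No fact matches that background with a different recipient, so 0.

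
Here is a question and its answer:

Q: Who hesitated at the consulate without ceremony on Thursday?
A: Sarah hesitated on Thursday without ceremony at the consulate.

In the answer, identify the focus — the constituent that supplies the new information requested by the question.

The wh-word "who" asks about the subject (agent).
In the answer, "on Thursday", "without ceremony" and "at the consulate" are given — repeated from the question.
The constituent filling the subject (agent) gap is "Sarah"; that is the focus and would carry nuclear stress.

Sarah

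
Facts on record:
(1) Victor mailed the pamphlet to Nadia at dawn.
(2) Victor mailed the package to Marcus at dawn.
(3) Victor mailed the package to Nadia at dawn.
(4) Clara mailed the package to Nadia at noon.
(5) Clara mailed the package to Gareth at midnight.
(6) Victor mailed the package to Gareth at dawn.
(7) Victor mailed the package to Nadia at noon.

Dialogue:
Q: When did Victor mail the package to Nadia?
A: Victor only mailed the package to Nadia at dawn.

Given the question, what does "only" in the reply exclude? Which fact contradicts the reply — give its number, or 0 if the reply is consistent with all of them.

7

Answering "When did ...?" puts focus on the setting — here, "at dawn".
So "only" ranges over settings; the rest (same agent, thing, recipient (Victor / the package / Nadia)) is presupposed.
Fact (7) shares the background with a different setting (at noon) — counterexample.
(Fact (2) would refute a reading with focus on the recipient — but that is not what the question asks.)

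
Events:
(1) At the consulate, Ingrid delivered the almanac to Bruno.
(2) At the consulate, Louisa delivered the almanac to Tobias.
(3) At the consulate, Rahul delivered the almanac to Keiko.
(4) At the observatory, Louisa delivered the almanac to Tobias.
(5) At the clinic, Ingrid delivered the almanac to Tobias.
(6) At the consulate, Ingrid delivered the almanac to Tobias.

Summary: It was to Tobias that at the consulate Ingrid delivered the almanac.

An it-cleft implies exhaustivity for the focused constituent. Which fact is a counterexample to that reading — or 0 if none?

The cleft puts "Tobias" in focus and presupposes the open proposition with same agent, thing, setting (Ingrid / the almanac / at the consulate).
Exhaustivity: Tobias is the only recipient satisfying that background.
Fact (1) shares the background but with recipient = Bruno; exhaustivity is violated.

1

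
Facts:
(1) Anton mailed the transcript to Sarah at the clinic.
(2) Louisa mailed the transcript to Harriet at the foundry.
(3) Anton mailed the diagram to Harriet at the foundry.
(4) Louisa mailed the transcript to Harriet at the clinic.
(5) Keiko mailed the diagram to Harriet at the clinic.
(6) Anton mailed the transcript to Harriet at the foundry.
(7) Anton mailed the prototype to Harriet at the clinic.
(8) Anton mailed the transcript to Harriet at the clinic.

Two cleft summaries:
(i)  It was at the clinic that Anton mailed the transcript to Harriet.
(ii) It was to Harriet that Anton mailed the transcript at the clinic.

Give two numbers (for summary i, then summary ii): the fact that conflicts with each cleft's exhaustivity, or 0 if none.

6, 1

Summary (i) focuses "at the clinic" (the setting); background same agent, thing, recipient (Anton / the transcript / Harriet). Fact (6) matches that background with setting = at the foundry — refutes (i).
Summary (ii) focuses "Harriet" (the recipient); background same agent, thing, setting (Anton / the transcript / at the clinic). Fact (1) matches that background with recipient = Sarah — refutes (ii).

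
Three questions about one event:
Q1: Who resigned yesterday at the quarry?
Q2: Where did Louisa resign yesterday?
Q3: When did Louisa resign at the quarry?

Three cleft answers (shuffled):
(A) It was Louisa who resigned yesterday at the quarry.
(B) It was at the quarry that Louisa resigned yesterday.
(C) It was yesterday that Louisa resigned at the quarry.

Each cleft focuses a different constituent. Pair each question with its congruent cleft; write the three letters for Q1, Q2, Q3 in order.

ABC

Q1 asks about the subject (agent); cleft (A) focuses "Louisa", which is the subject (agent) — so Q1 → A.
Q2 asks about the location; cleft (B) focuses "at the quarry", which is the location — so Q2 → B.
Q3 asks about the time; cleft (C) focuses "yesterday", which is the time — so Q3 → C.
Mapping: Q1→A, Q2→B, Q3→C.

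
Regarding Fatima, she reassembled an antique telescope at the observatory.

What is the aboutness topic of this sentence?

Fatima

The construction explicitly marks "Fatima" as what the sentence is about — the topic.
The remainder of the clause is the comment (what is said about the topic).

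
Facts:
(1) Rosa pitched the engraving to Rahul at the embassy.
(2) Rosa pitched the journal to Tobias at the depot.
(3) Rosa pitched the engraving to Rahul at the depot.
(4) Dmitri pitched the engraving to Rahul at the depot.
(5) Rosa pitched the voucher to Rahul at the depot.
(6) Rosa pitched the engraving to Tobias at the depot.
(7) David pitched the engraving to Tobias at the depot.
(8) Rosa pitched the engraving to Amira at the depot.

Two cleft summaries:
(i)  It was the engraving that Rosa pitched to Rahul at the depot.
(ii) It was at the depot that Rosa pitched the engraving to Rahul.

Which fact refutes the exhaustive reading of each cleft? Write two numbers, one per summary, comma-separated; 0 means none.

Summary (i) focuses "the engraving" (the thing); background agent = Rosa, recipient = Rahul, setting = at the depot. Fact (5) matches that background with thing = the voucher — refutes (i).
Summary (ii) focuses "at the depot" (the setting); background agent = Rosa, thing = the engraving, recipient = Rahul. Fact (1) matches that background with setting = at the embassy — refutes (ii).

5, 1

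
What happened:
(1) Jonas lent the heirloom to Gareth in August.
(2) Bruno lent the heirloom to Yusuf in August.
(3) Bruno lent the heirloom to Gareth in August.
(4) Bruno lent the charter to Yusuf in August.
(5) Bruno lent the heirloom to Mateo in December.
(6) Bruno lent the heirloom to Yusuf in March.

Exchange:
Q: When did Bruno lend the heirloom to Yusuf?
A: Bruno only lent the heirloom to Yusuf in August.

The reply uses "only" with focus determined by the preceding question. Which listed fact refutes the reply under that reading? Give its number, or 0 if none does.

The question "When did ...?" targets the setting, so in the reply the focus falls on "in August".
"Only" then excludes alternative settings while the background — agent = Bruno, thing = the heirloom, recipient = Yusuf — is held fixed.
Fact (6) shares the background with a different setting (in March) — counterexample.
(Fact (4) would refute a reading with focus on the thing — but that is not what the question asks.)

6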